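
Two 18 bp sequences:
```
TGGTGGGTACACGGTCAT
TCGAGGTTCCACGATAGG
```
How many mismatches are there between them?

8

Comparing position by position, 8 sites differ: 2 (G/C), 4 (T/A), 7 (G/T), 9 (A/C), 14 (G/A), 16 (C/A), 17 (A/G), 18 (T/G).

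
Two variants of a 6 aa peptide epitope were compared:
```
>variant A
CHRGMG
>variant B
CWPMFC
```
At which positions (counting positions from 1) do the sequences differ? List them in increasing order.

Differences at position 2 (H→W), position 3 (R→P), position 4 (G→M), position 5 (M→F), position 6 (G→C).

2, 3, 4, 5, 6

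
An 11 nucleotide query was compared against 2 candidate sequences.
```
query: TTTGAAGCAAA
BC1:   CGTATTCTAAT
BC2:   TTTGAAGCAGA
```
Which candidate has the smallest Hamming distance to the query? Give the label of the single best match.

Hamming distances to query — BC1: 8; BC2: 1.
Smallest is BC2 with 1 mismatch.

BC2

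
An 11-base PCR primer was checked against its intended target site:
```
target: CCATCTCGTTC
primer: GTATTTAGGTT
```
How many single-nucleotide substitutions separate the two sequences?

Comparing position by position, 6 positions differ: 1 (C/G), 2 (C/T), 5 (C/T), 7 (C/A), 9 (T/G), 11 (C/T).

6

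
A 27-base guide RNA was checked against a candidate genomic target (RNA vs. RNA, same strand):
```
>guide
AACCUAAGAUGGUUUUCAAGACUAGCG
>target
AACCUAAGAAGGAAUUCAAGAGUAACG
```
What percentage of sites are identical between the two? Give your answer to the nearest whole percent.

81%

Mismatches at positions 10, 13, 14, 22, 25 (1-based): 5 of 27.
Identical positions: 22/27 = 81.48% → 81%.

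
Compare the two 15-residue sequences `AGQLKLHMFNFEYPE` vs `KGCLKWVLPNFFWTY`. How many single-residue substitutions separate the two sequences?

Comparing position by position, 10 positions differ: 1 (A/K), 3 (Q/C), 6 (L/W), 7 (H/V), 8 (M/L), 9 (F/P), 12 (E/F), 13 (Y/W), 14 (P/T), 15 (E/Y).

10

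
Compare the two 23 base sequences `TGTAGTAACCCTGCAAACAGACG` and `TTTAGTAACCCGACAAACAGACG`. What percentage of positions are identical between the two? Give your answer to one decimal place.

87.0%

Mismatches at positions 2, 12, 13 (1-based): 3 of 23.
Identical positions: 20/23 = 86.96% → 87.0%.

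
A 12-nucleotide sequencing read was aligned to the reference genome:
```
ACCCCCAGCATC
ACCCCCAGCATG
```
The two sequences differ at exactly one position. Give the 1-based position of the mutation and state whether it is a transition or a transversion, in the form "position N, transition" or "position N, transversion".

position 12, transversion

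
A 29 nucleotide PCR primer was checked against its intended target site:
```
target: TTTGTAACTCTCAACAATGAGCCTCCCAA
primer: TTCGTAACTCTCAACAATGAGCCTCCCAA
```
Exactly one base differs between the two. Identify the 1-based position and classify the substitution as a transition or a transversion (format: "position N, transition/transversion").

position 3, transition

Position 3 changes T→C. T is a pyrimidine and C is a pyrimidine, so this is a transition.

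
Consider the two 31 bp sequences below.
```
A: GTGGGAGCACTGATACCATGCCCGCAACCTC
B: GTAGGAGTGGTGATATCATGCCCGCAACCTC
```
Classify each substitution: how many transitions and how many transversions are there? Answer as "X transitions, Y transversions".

4 transitions, 1 transversion

Mismatches (1-based):
base 3: G→A (purine→purine, transition)
base 8: C→T (pyrimidine→pyrimidine, transition)
base 9: A→G (purine→purine, transition)
base 10: C→G (pyrimidine→purine, transversion)
base 16: C→T (pyrimidine→pyrimidine, transition)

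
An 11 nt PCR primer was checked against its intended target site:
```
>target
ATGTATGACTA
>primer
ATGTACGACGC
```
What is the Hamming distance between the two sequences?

The sequences differ at positions 6, 10, 11 (1-based) — 3 in total.

3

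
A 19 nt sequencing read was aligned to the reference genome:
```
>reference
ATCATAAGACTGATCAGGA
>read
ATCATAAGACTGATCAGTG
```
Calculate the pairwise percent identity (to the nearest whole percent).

89%

2 positions differ (18, 19), so 17 of 19 match: 17/19 = 89.47%.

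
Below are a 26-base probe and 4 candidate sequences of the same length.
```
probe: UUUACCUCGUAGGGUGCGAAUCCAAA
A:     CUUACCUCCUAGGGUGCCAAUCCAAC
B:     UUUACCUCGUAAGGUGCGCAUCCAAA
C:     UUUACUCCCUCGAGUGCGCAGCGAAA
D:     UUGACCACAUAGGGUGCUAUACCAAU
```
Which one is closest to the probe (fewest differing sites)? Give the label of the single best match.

A differs at 4 sites; B differs at 2 sites; C differs at 8 sites; D differs at 7 sites. The closest is B.

B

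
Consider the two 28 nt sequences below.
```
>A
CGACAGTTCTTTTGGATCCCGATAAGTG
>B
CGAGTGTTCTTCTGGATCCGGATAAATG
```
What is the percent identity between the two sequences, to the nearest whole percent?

Mismatches at positions 4, 5, 12, 20, 26 (1-based): 5 of 28.
Identical positions: 23/28 = 82.14% → 82%.

82%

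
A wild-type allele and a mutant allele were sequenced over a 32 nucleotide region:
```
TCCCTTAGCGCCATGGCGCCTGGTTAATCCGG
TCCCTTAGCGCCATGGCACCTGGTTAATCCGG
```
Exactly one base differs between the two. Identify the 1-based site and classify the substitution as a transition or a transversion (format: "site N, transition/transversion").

site 18, transition

Site 18 changes G→A. G is a purine and A is a purine, so this is a transition.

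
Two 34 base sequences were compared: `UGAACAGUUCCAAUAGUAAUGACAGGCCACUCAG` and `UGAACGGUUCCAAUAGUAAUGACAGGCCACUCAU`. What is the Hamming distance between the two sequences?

Comparing position by position, 2 sites differ: 6 (A/G), 34 (G/U).

2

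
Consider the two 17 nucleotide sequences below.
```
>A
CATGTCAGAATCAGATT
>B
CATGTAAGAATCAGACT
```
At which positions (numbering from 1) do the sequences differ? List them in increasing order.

6, 16

Scanning 1-based: 6: C/A; 16: T/C.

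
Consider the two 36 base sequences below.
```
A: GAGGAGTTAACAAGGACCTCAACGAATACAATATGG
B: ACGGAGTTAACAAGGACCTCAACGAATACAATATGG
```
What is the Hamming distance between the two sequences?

The sequences differ at sites 1, 2 (1-based) — 2 in total.

2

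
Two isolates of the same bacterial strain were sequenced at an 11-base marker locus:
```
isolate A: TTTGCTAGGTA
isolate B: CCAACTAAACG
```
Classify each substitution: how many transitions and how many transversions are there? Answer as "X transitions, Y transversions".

Mismatches (1-based):
position 1: T→C (pyrimidine→pyrimidine, transition)
position 2: T→C (pyrimidine→pyrimidine, transition)
position 3: T→A (pyrimidine→purine, transversion)
position 4: G→A (purine→purine, transition)
position 8: G→A (purine→purine, transition)
position 9: G→A (purine→purine, transition)
position 10: T→C (pyrimidine→pyrimidine, transition)
position 11: A→G (purine→purine, transition)

7 transitions, 1 transversion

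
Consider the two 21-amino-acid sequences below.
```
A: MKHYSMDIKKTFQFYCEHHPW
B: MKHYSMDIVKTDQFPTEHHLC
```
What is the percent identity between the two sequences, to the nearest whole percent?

71%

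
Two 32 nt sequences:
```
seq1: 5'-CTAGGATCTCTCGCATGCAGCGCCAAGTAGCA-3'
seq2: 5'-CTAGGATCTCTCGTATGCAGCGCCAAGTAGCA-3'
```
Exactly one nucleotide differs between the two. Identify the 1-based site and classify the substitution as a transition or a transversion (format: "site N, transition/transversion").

site 14, transition

The sequences differ only at site 14: C→T (pyrimidine→pyrimidine), a transition.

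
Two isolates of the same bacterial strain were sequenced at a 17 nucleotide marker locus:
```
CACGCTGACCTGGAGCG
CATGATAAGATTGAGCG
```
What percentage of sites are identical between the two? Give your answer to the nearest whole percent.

65%

Mismatches at positions 3, 5, 7, 9, 10, 12 (1-based): 6 of 17.
Identical positions: 11/17 = 64.71% → 65%.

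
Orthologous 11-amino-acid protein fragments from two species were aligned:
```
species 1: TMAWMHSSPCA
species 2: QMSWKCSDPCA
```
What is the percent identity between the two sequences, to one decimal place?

54.5%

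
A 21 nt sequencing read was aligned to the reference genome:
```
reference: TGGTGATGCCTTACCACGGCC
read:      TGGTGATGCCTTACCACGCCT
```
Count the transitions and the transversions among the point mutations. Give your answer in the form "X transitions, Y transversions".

1 transition, 1 transversion

Transitions (purine↔purine or pyrimidine↔pyrimidine): 21 C→T.
Transversions (purine↔pyrimidine): 19 G→C.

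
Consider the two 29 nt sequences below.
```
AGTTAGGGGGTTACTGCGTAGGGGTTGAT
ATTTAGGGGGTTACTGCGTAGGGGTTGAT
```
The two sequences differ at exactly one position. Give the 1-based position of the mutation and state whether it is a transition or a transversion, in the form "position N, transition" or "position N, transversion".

position 2, transversion

Position 2 changes G→T. G is a purine and T is a pyrimidine, so this is a transversion.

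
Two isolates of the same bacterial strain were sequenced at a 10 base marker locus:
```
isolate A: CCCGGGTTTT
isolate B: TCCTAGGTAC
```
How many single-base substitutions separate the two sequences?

Mismatches (1-based): site 1: C→T; site 4: G→T; site 5: G→A; site 7: T→G; site 9: T→A; site 10: T→C.

6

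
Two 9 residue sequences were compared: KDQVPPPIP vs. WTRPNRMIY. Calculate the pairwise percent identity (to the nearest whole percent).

11%

Mismatches at positions 1, 2, 3, 4, 5, 6, 7, 9 (1-based): 8 of 9.
Identical positions: 1/9 = 11.11% → 11%.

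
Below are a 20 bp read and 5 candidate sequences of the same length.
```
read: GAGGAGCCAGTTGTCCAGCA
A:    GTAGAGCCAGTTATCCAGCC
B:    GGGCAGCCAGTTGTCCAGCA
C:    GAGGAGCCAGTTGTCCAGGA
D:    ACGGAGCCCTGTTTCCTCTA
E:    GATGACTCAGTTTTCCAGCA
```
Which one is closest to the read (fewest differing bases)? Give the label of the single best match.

A differs at 4 bases; B differs at 2 bases; C differs at 1 base; D differs at 9 bases; E differs at 4 bases. The closest is C.

C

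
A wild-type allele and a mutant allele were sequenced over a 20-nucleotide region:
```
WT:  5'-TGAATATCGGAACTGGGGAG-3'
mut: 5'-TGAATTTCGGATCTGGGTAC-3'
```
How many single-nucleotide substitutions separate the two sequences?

4

The sequences differ at positions 6, 12, 18, 20 (1-based) — 4 in total.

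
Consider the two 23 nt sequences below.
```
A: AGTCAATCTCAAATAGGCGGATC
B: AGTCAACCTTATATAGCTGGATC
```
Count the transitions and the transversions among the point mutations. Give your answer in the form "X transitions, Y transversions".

Transitions (purine↔purine or pyrimidine↔pyrimidine): 7 T→C, 10 C→T, 18 C→T.
Transversions (purine↔pyrimidine): 12 A→T, 17 G→C.

3 transitions, 2 transversions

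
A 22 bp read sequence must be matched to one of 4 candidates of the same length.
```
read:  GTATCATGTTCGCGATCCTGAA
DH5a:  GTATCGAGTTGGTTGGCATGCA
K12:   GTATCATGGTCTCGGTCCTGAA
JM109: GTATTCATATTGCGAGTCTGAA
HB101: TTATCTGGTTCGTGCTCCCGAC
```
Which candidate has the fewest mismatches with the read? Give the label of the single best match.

Hamming distances to read — DH5a: 9; K12: 3; JM109: 8; HB101: 7.
Smallest is K12 with 3 mismatches.

K12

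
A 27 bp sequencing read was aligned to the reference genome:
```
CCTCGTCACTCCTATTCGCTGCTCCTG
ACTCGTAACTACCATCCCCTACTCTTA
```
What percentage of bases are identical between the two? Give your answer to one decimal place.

66.7%

9 positions differ (1, 7, 11, 13, 16, 18, 21, 25, 27), so 18 of 27 match: 18/27 = 66.67%.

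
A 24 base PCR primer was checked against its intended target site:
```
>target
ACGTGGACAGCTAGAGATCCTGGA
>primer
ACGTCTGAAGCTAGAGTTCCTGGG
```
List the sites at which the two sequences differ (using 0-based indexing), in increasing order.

4, 5, 6, 7, 16, 23

Scanning 0-based: 4: G/C; 5: G/T; 6: A/G; 7: C/A; 16: A/T; 23: A/G.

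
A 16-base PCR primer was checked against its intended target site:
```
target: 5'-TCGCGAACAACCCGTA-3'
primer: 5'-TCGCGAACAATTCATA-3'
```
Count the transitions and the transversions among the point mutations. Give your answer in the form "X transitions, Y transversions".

3 transitions, 0 transversions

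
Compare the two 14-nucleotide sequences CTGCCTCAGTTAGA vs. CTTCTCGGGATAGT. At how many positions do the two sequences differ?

7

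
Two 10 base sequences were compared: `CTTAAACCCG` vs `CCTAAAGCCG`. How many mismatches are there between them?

2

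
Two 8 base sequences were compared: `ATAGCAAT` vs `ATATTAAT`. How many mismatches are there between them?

Mismatches (1-based): position 4: G→T; position 5: C→T.

2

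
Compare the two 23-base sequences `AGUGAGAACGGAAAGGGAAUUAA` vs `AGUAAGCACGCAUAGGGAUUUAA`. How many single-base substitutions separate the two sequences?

5

The sequences differ at sites 4, 7, 11, 13, 19 (1-based) — 5 in total.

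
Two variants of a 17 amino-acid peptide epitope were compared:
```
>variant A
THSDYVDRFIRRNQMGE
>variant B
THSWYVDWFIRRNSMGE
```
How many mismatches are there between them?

Mismatches (1-based): residue 4: D→W; residue 8: R→W; residue 14: Q→S.

3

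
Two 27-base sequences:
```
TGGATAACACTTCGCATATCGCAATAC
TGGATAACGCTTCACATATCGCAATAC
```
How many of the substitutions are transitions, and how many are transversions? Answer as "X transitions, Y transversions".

2 transitions, 0 transversions

Transitions (purine↔purine or pyrimidine↔pyrimidine): 9 A→G, 14 G→A.
Transversions (purine↔pyrimidine): none.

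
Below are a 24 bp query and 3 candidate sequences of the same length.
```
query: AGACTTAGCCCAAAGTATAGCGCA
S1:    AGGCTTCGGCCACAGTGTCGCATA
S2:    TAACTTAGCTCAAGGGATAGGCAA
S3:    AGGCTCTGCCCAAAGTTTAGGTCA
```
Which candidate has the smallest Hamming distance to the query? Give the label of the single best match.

S3

Hamming distances to query — S1: 8; S2: 8; S3: 6.
Smallest is S3 with 6 mismatches.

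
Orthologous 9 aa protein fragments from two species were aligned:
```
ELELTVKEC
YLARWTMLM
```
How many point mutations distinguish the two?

Comparing position by position, 8 positions differ: 1 (E/Y), 3 (E/A), 4 (L/R), 5 (T/W), 6 (V/T), 7 (K/M), 8 (E/L), 9 (C/M).

8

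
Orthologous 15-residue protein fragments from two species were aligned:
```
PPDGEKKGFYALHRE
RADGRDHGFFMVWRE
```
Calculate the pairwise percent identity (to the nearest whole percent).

40%

Mismatches at positions 1, 2, 5, 6, 7, 10, 11, 12, 13 (1-based): 9 of 15.
Identical positions: 6/15 = 40% → 40%.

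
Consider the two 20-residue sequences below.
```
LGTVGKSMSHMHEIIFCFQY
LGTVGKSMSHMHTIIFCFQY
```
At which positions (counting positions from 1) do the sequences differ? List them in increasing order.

Differences at position 13 (E→T).

13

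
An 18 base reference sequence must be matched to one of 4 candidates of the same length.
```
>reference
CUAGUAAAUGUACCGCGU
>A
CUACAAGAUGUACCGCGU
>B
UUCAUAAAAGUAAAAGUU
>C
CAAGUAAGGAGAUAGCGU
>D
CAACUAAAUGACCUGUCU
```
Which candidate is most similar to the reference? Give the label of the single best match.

Hamming distances to reference — A: 3; B: 9; C: 7; D: 7.
Smallest is A with 3 mismatches.

A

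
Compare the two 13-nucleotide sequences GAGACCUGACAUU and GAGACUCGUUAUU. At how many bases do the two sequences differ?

Comparing position by position, 4 bases differ: 6 (C/U), 7 (U/C), 9 (A/U), 10 (C/U).

4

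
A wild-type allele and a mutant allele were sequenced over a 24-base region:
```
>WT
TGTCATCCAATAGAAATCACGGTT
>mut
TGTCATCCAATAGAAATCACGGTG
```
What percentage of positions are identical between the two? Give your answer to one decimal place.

Mismatch at position 24 (1-based): 1 of 24.
Identical positions: 23/24 = 95.83% → 95.8%.

95.8%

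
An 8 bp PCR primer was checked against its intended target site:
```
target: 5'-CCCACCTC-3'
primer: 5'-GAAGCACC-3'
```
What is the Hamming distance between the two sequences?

6

Mismatches (1-based): position 1: C→G; position 2: C→A; position 3: C→A; position 4: A→G; position 6: C→A; position 7: T→C.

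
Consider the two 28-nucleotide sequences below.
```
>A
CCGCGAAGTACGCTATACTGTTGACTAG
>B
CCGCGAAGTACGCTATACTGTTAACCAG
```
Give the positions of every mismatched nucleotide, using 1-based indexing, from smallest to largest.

Scanning 1-based: 23: G/A; 26: T/C.

23, 26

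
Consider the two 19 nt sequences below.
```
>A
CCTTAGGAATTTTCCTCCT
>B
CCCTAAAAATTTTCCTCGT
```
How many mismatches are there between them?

Comparing position by position, 4 bases differ: 3 (T/C), 6 (G/A), 7 (G/A), 18 (C/G).

4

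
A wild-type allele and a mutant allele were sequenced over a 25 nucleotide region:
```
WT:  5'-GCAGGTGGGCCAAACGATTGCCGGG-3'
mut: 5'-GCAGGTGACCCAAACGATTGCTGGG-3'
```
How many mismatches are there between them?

3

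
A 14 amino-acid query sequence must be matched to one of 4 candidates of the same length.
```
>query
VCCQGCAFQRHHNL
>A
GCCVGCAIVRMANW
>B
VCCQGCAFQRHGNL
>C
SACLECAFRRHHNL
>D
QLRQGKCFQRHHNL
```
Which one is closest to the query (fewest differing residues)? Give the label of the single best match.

B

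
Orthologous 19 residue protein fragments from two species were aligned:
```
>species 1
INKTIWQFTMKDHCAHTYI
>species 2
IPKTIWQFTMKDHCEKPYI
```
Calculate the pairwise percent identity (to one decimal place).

78.9%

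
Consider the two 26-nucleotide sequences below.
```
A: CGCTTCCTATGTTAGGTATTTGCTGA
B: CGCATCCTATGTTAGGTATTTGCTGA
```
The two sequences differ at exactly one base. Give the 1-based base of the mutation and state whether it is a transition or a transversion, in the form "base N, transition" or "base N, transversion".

base 4, transversion

The sequences differ only at base 4: T→A (pyrimidine→purine), a transversion.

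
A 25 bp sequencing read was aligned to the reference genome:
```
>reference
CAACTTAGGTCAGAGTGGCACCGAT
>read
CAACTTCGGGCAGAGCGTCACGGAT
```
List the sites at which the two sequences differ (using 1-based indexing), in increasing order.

7, 10, 16, 18, 22

Differences at site 7 (A→C), site 10 (T→G), site 16 (T→C), site 18 (G→T), site 22 (C→G).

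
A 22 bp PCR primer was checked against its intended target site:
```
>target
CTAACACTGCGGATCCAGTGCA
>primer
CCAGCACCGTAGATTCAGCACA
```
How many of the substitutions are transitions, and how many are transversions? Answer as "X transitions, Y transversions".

Transitions (purine↔purine or pyrimidine↔pyrimidine): 2 T→C, 4 A→G, 8 T→C, 10 C→T, 11 G→A, 15 C→T, 19 T→C, 20 G→A.
Transversions (purine↔pyrimidine): none.

8 transitions, 0 transversions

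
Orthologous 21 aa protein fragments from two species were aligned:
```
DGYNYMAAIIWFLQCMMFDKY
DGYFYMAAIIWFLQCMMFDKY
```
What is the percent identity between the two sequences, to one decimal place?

95.2%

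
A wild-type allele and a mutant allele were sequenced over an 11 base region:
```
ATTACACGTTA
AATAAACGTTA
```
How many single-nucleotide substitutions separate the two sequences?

2

Comparing position by position, 2 sites differ: 2 (T/A), 5 (C/A).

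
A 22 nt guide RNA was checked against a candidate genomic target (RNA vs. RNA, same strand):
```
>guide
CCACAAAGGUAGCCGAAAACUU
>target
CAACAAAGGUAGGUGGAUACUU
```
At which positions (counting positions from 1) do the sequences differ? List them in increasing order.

2, 13, 14, 16, 18

Scanning 1-based: 2: C/A; 13: C/G; 14: C/U; 16: A/G; 18: A/U.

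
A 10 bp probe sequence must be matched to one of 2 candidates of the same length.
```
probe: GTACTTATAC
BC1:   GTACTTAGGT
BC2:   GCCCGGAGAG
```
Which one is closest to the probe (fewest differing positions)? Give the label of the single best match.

BC1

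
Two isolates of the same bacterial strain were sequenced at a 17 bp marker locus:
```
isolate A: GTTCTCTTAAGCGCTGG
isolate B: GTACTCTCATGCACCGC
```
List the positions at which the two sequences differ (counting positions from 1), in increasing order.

3, 8, 10, 13, 15, 17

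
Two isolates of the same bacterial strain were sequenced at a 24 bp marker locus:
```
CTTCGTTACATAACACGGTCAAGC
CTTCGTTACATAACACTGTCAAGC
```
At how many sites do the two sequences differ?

Mismatches (1-based): site 17: G→T.

1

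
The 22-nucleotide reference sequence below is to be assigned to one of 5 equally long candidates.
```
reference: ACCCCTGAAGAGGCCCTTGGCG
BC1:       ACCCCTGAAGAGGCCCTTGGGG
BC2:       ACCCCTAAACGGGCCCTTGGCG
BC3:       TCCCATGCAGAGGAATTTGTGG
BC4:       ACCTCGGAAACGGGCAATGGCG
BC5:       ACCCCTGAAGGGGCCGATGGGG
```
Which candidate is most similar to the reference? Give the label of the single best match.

BC1

Hamming distances to reference — BC1: 1; BC2: 3; BC3: 8; BC4: 7; BC5: 4.
Smallest is BC1 with 1 mismatch.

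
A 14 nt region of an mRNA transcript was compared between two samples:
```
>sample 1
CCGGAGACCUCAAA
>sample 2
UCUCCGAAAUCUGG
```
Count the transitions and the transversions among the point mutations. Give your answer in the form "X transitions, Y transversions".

Transitions (purine↔purine or pyrimidine↔pyrimidine): 1 C→U, 13 A→G, 14 A→G.
Transversions (purine↔pyrimidine): 3 G→U, 4 G→C, 5 A→C, 8 C→A, 9 C→A, 12 A→U.

3 transitions, 6 transversions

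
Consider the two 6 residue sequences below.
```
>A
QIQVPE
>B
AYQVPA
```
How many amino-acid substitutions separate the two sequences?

3

The sequences differ at residues 1, 2, 6 (1-based) — 3 in total.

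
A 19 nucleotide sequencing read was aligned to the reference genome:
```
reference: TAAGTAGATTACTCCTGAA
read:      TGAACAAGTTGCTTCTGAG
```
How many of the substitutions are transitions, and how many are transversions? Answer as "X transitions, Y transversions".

Transitions (purine↔purine or pyrimidine↔pyrimidine): 2 A→G, 4 G→A, 5 T→C, 7 G→A, 8 A→G, 11 A→G, 14 C→T, 19 A→G.
Transversions (purine↔pyrimidine): none.

8 transitions, 0 transversions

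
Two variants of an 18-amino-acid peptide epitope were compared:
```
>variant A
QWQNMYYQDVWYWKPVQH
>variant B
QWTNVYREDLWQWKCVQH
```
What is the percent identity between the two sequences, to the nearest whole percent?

61%

7 positions differ (3, 5, 7, 8, 10, 12, 15), so 11 of 18 match: 11/18 = 61.11%.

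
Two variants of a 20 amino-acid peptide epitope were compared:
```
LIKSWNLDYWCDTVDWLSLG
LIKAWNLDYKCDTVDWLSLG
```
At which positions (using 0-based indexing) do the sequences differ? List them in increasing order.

3, 9

Scanning 0-based: 3: S/A; 9: W/K.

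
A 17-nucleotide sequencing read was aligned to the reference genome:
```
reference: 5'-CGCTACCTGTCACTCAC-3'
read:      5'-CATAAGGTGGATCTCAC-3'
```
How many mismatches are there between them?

Comparing position by position, 8 sites differ: 2 (G/A), 3 (C/T), 4 (T/A), 6 (C/G), 7 (C/G), 10 (T/G), 11 (C/A), 12 (A/T).

8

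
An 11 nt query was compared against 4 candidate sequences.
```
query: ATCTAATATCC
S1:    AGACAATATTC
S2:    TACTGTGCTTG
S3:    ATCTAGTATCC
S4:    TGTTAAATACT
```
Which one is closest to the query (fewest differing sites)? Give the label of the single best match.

Hamming distances to query — S1: 4; S2: 8; S3: 1; S4: 7.
Smallest is S3 with 1 mismatch.

S3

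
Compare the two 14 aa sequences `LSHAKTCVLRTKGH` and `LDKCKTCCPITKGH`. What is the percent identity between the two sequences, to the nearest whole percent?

Mismatches at positions 2, 3, 4, 8, 9, 10 (1-based): 6 of 14.
Identical positions: 8/14 = 57.14% → 57%.

57%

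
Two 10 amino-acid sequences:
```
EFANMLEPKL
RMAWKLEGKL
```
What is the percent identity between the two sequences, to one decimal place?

Mismatches at positions 1, 2, 4, 5, 8 (1-based): 5 of 10.
Identical positions: 5/10 = 50% → 50.0%.

50.0%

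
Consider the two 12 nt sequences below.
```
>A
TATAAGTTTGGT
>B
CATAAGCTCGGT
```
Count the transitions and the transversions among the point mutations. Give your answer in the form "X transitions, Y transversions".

3 transitions, 0 transversions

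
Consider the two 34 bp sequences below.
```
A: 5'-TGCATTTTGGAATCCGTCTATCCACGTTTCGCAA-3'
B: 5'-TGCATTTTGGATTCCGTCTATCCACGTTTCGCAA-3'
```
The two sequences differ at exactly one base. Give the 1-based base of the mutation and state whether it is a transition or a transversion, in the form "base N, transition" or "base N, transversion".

base 12, transversion

Base 12 changes A→T. A is a purine and T is a pyrimidine, so this is a transversion.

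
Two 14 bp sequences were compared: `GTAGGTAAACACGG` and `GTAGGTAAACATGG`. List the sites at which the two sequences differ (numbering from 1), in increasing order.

12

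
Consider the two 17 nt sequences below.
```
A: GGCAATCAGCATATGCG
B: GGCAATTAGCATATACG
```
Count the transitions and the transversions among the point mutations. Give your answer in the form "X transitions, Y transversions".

2 transitions, 0 transversions

Mismatches (1-based):
site 7: C→T (pyrimidine→pyrimidine, transition)
site 15: G→A (purine→purine, transition)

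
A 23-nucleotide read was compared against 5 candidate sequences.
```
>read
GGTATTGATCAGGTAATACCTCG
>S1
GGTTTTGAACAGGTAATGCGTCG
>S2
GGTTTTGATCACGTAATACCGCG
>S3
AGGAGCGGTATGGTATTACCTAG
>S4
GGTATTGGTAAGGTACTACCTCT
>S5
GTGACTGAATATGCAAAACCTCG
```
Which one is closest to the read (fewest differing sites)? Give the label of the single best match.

S2

Hamming distances to read — S1: 4; S2: 3; S3: 9; S4: 4; S5: 8.
Smallest is S2 with 3 mismatches.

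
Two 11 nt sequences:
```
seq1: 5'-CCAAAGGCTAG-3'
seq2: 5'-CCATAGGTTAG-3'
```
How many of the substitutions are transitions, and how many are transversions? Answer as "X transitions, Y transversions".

Mismatches (1-based):
base 4: A→T (purine→pyrimidine, transversion)
base 8: C→T (pyrimidine→pyrimidine, transition)

1 transition, 1 transversion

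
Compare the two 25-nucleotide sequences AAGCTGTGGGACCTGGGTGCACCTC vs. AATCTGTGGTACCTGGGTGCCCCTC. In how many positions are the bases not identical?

Comparing position by position, 3 positions differ: 3 (G/T), 10 (G/T), 21 (A/C).

3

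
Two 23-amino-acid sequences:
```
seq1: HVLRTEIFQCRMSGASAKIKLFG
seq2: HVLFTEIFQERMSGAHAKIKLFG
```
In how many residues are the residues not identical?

3

Mismatches (1-based): residue 4: R→F; residue 10: C→E; residue 16: S→H.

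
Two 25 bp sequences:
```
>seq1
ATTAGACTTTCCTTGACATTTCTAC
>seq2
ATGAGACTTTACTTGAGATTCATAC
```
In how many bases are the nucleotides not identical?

5

The sequences differ at bases 3, 11, 17, 21, 22 (1-based) — 5 in total.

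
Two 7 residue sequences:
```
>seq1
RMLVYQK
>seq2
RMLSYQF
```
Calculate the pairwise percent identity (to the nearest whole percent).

71%

Mismatches at positions 4, 7 (1-based): 2 of 7.
Identical positions: 5/7 = 71.43% → 71%.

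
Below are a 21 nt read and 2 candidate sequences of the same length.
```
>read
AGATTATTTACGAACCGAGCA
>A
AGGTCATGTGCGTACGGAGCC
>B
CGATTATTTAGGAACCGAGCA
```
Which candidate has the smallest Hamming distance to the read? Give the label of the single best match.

B

A differs at 7 sites; B differs at 2 sites. The closest is B.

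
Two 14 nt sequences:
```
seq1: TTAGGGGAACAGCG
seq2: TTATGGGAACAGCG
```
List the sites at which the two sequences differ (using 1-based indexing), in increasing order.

Scanning 1-based: 4: G/T.

4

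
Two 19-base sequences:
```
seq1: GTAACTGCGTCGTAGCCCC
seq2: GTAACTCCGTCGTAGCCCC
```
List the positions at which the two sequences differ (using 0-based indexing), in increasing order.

Differences at position 6 (G→C).

6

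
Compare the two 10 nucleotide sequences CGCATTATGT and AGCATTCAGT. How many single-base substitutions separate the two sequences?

3

Mismatches (1-based): base 1: C→A; base 7: A→C; base 8: T→A.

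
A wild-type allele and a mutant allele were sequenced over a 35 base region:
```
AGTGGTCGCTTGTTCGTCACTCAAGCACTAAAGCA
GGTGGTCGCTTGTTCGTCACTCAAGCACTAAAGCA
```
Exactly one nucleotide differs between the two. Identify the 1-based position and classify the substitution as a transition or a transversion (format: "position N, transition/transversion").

position 1, transition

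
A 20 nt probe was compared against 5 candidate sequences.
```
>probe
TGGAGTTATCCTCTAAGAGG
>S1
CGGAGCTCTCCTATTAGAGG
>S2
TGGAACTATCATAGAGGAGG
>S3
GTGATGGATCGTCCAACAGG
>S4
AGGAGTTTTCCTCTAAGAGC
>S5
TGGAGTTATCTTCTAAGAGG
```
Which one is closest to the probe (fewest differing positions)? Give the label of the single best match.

S5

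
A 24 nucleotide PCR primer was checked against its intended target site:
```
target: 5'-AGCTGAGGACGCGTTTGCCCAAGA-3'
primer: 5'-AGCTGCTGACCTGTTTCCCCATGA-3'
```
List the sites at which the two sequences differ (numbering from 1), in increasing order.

6, 7, 11, 12, 17, 22

Differences at site 6 (A→C), site 7 (G→T), site 11 (G→C), site 12 (C→T), site 17 (G→C), site 22 (A→T).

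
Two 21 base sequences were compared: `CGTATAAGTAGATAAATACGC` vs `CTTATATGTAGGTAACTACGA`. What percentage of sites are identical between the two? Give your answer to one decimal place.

Mismatches at positions 2, 7, 12, 16, 21 (1-based): 5 of 21.
Identical positions: 16/21 = 76.19% → 76.2%.

76.2%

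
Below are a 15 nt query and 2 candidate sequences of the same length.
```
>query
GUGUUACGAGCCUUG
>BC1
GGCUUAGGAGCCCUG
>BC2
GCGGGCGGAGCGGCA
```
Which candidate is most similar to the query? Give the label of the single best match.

BC1 differs at 4 positions; BC2 differs at 9 positions. The closest is BC1.

BC1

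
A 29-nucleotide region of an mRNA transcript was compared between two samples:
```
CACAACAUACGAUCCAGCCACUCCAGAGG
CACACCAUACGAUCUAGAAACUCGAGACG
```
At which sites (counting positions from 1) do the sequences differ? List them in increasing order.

Differences at site 5 (A→C), site 15 (C→U), site 18 (C→A), site 19 (C→A), site 24 (C→G), site 28 (G→C).

5, 15, 18, 19, 24, 28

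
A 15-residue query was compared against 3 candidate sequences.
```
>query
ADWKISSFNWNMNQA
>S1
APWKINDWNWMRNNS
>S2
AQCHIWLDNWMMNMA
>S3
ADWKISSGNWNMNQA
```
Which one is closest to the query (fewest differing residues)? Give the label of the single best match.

Hamming distances to query — S1: 8; S2: 8; S3: 1.
Smallest is S3 with 1 mismatch.

S3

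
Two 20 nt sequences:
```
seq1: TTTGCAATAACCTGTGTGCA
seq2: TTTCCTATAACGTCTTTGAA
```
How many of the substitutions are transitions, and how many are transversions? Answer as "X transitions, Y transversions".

Transitions (purine↔purine or pyrimidine↔pyrimidine): none.
Transversions (purine↔pyrimidine): 4 G→C, 6 A→T, 12 C→G, 14 G→C, 16 G→T, 19 C→A.

0 transitions, 6 transversions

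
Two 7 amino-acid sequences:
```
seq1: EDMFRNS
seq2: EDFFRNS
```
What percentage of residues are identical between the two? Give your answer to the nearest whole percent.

86%

1 position differs (3), so 6 of 7 match: 6/7 = 85.71%.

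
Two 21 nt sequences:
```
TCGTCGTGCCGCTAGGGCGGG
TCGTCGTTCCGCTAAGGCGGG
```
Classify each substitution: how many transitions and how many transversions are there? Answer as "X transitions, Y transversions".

Mismatches (1-based):
base 8: G→T (purine→pyrimidine, transversion)
base 15: G→A (purine→purine, transition)

1 transition, 1 transversion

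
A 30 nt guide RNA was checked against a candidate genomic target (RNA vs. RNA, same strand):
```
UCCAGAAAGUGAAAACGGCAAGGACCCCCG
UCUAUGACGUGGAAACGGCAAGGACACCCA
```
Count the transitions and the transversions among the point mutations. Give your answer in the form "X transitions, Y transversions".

Mismatches (1-based):
site 3: C→U (pyrimidine→pyrimidine, transition)
site 5: G→U (purine→pyrimidine, transversion)
site 6: A→G (purine→purine, transition)
site 8: A→C (purine→pyrimidine, transversion)
site 12: A→G (purine→purine, transition)
site 26: C→A (pyrimidine→purine, transversion)
site 30: G→A (purine→purine, transition)

4 transitions, 3 transversions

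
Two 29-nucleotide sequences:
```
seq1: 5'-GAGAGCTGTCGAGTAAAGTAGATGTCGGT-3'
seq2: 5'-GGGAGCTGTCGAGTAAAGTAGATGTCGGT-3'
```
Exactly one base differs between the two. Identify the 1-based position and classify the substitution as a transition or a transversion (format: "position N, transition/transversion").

position 2, transition

Position 2 changes A→G. A is a purine and G is a purine, so this is a transition.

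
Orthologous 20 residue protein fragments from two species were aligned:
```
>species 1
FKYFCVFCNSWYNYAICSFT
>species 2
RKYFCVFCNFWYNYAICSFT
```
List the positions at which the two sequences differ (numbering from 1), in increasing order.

Differences at position 1 (F→R), position 10 (S→F).

1, 10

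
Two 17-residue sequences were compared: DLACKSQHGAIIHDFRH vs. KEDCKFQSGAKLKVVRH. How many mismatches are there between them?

10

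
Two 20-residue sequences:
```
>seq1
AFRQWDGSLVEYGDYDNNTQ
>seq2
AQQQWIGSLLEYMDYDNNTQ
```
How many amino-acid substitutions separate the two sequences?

5

Comparing position by position, 5 residues differ: 2 (F/Q), 3 (R/Q), 6 (D/I), 10 (V/L), 13 (G/M).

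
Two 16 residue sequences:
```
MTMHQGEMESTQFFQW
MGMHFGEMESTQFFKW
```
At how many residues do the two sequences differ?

3

The sequences differ at residues 2, 5, 15 (1-based) — 3 in total.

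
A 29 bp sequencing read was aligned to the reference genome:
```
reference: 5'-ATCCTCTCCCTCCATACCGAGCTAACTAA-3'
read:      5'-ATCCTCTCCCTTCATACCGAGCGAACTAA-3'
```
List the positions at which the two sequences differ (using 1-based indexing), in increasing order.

12, 23

Differences at position 12 (C→T), position 23 (T→G).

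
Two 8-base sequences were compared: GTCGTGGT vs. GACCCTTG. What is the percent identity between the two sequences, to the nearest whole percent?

Mismatches at positions 2, 4, 5, 6, 7, 8 (1-based): 6 of 8.
Identical positions: 2/8 = 25% → 25%.

25%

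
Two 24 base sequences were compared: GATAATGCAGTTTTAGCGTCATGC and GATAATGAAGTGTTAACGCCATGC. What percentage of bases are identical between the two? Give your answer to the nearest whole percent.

Mismatches at positions 8, 12, 16, 19 (1-based): 4 of 24.
Identical positions: 20/24 = 83.33% → 83%.

83%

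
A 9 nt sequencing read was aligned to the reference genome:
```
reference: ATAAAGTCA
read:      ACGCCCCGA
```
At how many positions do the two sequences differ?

7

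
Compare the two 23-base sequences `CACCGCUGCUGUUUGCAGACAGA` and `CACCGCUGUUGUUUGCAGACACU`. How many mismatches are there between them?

Comparing position by position, 3 sites differ: 9 (C/U), 22 (G/C), 23 (A/U).

3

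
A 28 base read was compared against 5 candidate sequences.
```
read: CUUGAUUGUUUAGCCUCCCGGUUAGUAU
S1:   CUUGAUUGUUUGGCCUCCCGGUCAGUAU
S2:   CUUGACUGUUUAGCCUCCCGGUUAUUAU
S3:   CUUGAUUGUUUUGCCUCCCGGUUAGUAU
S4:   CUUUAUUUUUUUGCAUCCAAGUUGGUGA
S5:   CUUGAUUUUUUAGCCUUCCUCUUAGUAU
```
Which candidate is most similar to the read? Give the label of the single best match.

S3

S1 differs at 2 bases; S2 differs at 2 bases; S3 differs at 1 base; S4 differs at 9 bases; S5 differs at 4 bases. The closest is S3.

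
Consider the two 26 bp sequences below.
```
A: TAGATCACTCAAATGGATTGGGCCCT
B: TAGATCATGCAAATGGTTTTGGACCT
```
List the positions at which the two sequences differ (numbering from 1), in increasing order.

8, 9, 17, 20, 23

Differences at position 8 (C→T), position 9 (T→G), position 17 (A→T), position 20 (G→T), position 23 (C→A).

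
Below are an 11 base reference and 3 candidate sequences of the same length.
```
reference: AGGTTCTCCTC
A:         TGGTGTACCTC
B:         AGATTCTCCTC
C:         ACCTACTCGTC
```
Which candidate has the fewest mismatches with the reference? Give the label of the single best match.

A differs at 4 bases; B differs at 1 base; C differs at 4 bases. The closest is B.

B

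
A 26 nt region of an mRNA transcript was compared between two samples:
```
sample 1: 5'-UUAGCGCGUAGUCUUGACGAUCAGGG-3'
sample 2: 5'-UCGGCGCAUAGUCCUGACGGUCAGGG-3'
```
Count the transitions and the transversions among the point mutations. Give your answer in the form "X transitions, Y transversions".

5 transitions, 0 transversions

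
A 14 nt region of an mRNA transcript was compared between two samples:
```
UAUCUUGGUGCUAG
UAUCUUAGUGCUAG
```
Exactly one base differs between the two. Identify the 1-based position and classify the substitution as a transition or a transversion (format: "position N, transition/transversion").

position 7, transition

Position 7 changes G→A. G is a purine and A is a purine, so this is a transition.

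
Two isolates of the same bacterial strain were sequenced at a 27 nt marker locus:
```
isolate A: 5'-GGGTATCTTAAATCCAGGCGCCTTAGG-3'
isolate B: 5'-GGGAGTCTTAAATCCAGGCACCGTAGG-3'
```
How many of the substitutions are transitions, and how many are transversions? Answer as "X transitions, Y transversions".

Mismatches (1-based):
site 4: T→A (pyrimidine→purine, transversion)
site 5: A→G (purine→purine, transition)
site 20: G→A (purine→purine, transition)
site 23: T→G (pyrimidine→purine, transversion)

2 transitions, 2 transversions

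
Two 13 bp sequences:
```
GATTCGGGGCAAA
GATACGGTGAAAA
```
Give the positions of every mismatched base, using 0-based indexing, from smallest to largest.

Scanning 0-based: 3: T/A; 7: G/T; 9: C/A.

3, 7, 9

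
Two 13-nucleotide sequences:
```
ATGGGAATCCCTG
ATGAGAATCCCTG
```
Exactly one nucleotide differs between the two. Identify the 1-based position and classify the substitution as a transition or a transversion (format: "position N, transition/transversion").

position 4, transition

The sequences differ only at position 4: G→A (purine→purine), a transition.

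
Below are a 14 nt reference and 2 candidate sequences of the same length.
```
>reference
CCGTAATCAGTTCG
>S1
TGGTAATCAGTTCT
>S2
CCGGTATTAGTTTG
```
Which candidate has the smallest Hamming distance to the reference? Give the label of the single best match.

S1

Hamming distances to reference — S1: 3; S2: 4.
Smallest is S1 with 3 mismatches.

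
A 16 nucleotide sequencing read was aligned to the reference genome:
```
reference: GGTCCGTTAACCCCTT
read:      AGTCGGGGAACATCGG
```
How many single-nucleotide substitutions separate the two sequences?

The sequences differ at sites 1, 5, 7, 8, 12, 13, 15, 16 (1-based) — 8 in total.

8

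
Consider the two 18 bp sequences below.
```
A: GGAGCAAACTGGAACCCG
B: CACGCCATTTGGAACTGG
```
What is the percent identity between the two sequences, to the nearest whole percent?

56%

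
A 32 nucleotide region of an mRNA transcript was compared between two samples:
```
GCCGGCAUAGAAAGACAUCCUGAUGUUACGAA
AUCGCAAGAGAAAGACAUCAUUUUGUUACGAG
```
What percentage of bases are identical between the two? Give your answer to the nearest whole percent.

9 positions differ (1, 2, 5, 6, 8, 20, 22, 23, 32), so 23 of 32 match: 23/32 = 71.88%.

72%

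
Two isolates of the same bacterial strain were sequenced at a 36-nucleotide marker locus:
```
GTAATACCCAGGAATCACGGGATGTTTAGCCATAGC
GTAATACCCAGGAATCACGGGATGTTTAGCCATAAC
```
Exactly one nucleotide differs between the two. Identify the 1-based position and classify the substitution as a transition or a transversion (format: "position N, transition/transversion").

The sequences differ only at position 35: G→A (purine→purine), a transition.

position 35, transition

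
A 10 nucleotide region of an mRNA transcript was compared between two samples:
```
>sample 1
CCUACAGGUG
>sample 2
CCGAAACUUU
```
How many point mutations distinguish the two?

5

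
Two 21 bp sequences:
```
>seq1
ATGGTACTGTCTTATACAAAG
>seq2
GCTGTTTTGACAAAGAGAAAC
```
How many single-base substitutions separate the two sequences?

11

The sequences differ at positions 1, 2, 3, 6, 7, 10, 12, 13, 15, 17, 21 (1-based) — 11 in total.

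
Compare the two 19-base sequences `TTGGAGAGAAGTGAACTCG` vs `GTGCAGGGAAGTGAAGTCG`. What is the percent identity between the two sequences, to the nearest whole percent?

4 positions differ (1, 4, 7, 16), so 15 of 19 match: 15/19 = 78.95%.

79%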